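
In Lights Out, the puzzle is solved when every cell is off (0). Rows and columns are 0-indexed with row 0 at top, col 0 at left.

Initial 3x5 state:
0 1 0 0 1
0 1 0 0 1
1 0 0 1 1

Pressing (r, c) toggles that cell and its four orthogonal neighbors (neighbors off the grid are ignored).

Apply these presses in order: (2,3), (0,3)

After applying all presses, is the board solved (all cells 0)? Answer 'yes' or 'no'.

Answer: no

Derivation:
After press 1 at (2,3):
0 1 0 0 1
0 1 0 1 1
1 0 1 0 0

After press 2 at (0,3):
0 1 1 1 0
0 1 0 0 1
1 0 1 0 0

Lights still on: 7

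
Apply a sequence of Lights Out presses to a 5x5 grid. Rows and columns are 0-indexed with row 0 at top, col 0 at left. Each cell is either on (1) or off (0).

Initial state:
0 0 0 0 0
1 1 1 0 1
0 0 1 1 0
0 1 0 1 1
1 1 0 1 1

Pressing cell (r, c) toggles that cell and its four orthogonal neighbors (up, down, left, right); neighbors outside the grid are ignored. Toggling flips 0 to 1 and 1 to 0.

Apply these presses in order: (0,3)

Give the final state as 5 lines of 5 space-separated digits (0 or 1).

Answer: 0 0 1 1 1
1 1 1 1 1
0 0 1 1 0
0 1 0 1 1
1 1 0 1 1

Derivation:
After press 1 at (0,3):
0 0 1 1 1
1 1 1 1 1
0 0 1 1 0
0 1 0 1 1
1 1 0 1 1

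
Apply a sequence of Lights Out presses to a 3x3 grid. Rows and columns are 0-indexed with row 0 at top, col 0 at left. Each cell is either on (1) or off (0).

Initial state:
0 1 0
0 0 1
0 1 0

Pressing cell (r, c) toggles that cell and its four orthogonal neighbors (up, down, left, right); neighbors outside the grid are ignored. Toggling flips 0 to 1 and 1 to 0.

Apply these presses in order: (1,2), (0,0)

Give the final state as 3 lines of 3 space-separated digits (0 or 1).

Answer: 1 0 1
1 1 0
0 1 1

Derivation:
After press 1 at (1,2):
0 1 1
0 1 0
0 1 1

After press 2 at (0,0):
1 0 1
1 1 0
0 1 1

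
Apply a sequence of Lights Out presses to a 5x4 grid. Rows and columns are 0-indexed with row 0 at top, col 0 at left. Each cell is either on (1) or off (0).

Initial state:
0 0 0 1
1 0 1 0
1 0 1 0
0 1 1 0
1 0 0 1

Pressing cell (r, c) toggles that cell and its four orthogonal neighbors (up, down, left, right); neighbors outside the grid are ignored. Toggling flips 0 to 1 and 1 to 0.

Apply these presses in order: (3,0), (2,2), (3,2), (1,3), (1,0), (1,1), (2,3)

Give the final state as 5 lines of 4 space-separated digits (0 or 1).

Answer: 1 1 0 0
1 0 0 0
1 0 0 1
1 1 1 0
0 0 1 1

Derivation:
After press 1 at (3,0):
0 0 0 1
1 0 1 0
0 0 1 0
1 0 1 0
0 0 0 1

After press 2 at (2,2):
0 0 0 1
1 0 0 0
0 1 0 1
1 0 0 0
0 0 0 1

After press 3 at (3,2):
0 0 0 1
1 0 0 0
0 1 1 1
1 1 1 1
0 0 1 1

After press 4 at (1,3):
0 0 0 0
1 0 1 1
0 1 1 0
1 1 1 1
0 0 1 1

After press 5 at (1,0):
1 0 0 0
0 1 1 1
1 1 1 0
1 1 1 1
0 0 1 1

After press 6 at (1,1):
1 1 0 0
1 0 0 1
1 0 1 0
1 1 1 1
0 0 1 1

After press 7 at (2,3):
1 1 0 0
1 0 0 0
1 0 0 1
1 1 1 0
0 0 1 1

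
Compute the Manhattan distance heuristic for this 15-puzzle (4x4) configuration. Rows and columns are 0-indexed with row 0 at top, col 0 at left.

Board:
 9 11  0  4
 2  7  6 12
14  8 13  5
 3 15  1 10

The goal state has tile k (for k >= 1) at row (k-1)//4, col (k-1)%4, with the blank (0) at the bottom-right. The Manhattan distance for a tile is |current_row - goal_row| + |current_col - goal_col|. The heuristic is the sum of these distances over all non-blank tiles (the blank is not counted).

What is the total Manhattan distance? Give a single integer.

Tile 9: at (0,0), goal (2,0), distance |0-2|+|0-0| = 2
Tile 11: at (0,1), goal (2,2), distance |0-2|+|1-2| = 3
Tile 4: at (0,3), goal (0,3), distance |0-0|+|3-3| = 0
Tile 2: at (1,0), goal (0,1), distance |1-0|+|0-1| = 2
Tile 7: at (1,1), goal (1,2), distance |1-1|+|1-2| = 1
Tile 6: at (1,2), goal (1,1), distance |1-1|+|2-1| = 1
Tile 12: at (1,3), goal (2,3), distance |1-2|+|3-3| = 1
Tile 14: at (2,0), goal (3,1), distance |2-3|+|0-1| = 2
Tile 8: at (2,1), goal (1,3), distance |2-1|+|1-3| = 3
Tile 13: at (2,2), goal (3,0), distance |2-3|+|2-0| = 3
Tile 5: at (2,3), goal (1,0), distance |2-1|+|3-0| = 4
Tile 3: at (3,0), goal (0,2), distance |3-0|+|0-2| = 5
Tile 15: at (3,1), goal (3,2), distance |3-3|+|1-2| = 1
Tile 1: at (3,2), goal (0,0), distance |3-0|+|2-0| = 5
Tile 10: at (3,3), goal (2,1), distance |3-2|+|3-1| = 3
Sum: 2 + 3 + 0 + 2 + 1 + 1 + 1 + 2 + 3 + 3 + 4 + 5 + 1 + 5 + 3 = 36

Answer: 36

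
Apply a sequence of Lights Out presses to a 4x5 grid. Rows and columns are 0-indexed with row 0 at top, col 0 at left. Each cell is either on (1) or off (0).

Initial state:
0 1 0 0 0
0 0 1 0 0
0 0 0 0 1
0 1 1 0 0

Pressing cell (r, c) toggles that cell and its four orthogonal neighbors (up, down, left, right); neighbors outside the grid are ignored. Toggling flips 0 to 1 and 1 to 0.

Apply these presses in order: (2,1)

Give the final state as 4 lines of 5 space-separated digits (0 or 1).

Answer: 0 1 0 0 0
0 1 1 0 0
1 1 1 0 1
0 0 1 0 0

Derivation:
After press 1 at (2,1):
0 1 0 0 0
0 1 1 0 0
1 1 1 0 1
0 0 1 0 0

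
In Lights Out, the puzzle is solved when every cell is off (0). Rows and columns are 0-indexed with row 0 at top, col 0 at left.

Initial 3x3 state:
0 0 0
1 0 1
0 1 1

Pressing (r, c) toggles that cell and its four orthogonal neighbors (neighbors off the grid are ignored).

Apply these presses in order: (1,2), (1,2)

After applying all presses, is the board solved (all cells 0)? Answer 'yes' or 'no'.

After press 1 at (1,2):
0 0 1
1 1 0
0 1 0

After press 2 at (1,2):
0 0 0
1 0 1
0 1 1

Lights still on: 4

Answer: no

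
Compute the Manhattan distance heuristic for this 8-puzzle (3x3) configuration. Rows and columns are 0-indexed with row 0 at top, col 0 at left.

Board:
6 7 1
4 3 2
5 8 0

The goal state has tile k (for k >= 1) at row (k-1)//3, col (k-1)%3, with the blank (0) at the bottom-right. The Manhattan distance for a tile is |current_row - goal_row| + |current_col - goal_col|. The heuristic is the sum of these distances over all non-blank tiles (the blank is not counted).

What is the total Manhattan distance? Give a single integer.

Tile 6: (0,0)->(1,2) = 3
Tile 7: (0,1)->(2,0) = 3
Tile 1: (0,2)->(0,0) = 2
Tile 4: (1,0)->(1,0) = 0
Tile 3: (1,1)->(0,2) = 2
Tile 2: (1,2)->(0,1) = 2
Tile 5: (2,0)->(1,1) = 2
Tile 8: (2,1)->(2,1) = 0
Sum: 3 + 3 + 2 + 0 + 2 + 2 + 2 + 0 = 14

Answer: 14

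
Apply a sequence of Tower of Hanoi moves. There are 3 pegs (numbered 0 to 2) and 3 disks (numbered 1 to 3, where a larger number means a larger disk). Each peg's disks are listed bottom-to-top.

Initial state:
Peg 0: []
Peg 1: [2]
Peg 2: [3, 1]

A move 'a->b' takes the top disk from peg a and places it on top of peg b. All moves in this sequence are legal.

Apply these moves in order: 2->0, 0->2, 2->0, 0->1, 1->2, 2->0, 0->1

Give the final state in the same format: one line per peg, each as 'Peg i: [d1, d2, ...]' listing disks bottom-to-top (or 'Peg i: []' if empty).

After move 1 (2->0):
Peg 0: [1]
Peg 1: [2]
Peg 2: [3]

After move 2 (0->2):
Peg 0: []
Peg 1: [2]
Peg 2: [3, 1]

After move 3 (2->0):
Peg 0: [1]
Peg 1: [2]
Peg 2: [3]

After move 4 (0->1):
Peg 0: []
Peg 1: [2, 1]
Peg 2: [3]

After move 5 (1->2):
Peg 0: []
Peg 1: [2]
Peg 2: [3, 1]

After move 6 (2->0):
Peg 0: [1]
Peg 1: [2]
Peg 2: [3]

After move 7 (0->1):
Peg 0: []
Peg 1: [2, 1]
Peg 2: [3]

Answer: Peg 0: []
Peg 1: [2, 1]
Peg 2: [3]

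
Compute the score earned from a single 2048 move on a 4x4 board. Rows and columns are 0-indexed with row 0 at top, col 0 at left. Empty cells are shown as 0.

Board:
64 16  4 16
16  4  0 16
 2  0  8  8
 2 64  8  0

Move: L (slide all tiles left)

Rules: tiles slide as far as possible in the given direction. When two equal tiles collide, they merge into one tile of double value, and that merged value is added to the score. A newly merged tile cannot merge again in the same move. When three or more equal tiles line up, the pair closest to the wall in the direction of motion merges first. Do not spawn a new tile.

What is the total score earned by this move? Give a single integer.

Slide left:
row 0: [64, 16, 4, 16] -> [64, 16, 4, 16]  score +0 (running 0)
row 1: [16, 4, 0, 16] -> [16, 4, 16, 0]  score +0 (running 0)
row 2: [2, 0, 8, 8] -> [2, 16, 0, 0]  score +16 (running 16)
row 3: [2, 64, 8, 0] -> [2, 64, 8, 0]  score +0 (running 16)
Board after move:
64 16  4 16
16  4 16  0
 2 16  0  0
 2 64  8  0

Answer: 16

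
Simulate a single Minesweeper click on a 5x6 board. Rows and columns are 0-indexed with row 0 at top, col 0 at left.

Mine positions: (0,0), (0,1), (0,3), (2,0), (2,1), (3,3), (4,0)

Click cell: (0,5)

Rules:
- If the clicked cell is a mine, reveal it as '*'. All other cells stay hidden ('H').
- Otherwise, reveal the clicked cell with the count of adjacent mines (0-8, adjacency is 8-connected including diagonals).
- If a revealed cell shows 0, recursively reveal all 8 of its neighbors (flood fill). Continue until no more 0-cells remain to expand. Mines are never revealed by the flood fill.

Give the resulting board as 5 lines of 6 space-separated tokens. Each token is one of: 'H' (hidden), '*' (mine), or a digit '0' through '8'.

H H H H 1 0
H H H H 1 0
H H H H 1 0
H H H H 1 0
H H H H 1 0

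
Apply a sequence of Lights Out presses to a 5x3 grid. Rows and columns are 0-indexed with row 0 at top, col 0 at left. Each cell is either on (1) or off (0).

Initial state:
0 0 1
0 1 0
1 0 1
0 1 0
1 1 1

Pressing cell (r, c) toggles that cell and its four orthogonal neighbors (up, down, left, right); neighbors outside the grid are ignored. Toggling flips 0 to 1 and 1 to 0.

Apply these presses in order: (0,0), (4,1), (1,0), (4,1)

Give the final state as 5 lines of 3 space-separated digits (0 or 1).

Answer: 0 1 1
0 0 0
0 0 1
0 1 0
1 1 1

Derivation:
After press 1 at (0,0):
1 1 1
1 1 0
1 0 1
0 1 0
1 1 1

After press 2 at (4,1):
1 1 1
1 1 0
1 0 1
0 0 0
0 0 0

After press 3 at (1,0):
0 1 1
0 0 0
0 0 1
0 0 0
0 0 0

After press 4 at (4,1):
0 1 1
0 0 0
0 0 1
0 1 0
1 1 1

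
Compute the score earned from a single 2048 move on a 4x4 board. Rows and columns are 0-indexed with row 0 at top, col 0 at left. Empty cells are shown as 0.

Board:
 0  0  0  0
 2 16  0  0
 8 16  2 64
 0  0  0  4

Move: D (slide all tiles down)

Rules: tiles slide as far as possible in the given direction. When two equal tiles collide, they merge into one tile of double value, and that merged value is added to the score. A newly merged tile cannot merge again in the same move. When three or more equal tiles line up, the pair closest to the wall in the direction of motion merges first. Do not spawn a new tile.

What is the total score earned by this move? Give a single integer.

Answer: 32

Derivation:
Slide down:
col 0: [0, 2, 8, 0] -> [0, 0, 2, 8]  score +0 (running 0)
col 1: [0, 16, 16, 0] -> [0, 0, 0, 32]  score +32 (running 32)
col 2: [0, 0, 2, 0] -> [0, 0, 0, 2]  score +0 (running 32)
col 3: [0, 0, 64, 4] -> [0, 0, 64, 4]  score +0 (running 32)
Board after move:
 0  0  0  0
 0  0  0  0
 2  0  0 64
 8 32  2  4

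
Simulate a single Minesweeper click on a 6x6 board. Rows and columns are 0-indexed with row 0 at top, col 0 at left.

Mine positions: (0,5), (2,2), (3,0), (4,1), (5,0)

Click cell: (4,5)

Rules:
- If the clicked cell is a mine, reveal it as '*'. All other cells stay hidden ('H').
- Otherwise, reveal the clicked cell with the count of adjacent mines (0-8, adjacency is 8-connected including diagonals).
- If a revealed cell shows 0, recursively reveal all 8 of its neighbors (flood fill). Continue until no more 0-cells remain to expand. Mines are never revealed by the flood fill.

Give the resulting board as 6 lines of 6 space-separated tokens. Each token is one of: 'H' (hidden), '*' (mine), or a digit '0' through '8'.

H H H H H H
H H H 1 1 1
H H H 1 0 0
H H 2 1 0 0
H H 1 0 0 0
H H 1 0 0 0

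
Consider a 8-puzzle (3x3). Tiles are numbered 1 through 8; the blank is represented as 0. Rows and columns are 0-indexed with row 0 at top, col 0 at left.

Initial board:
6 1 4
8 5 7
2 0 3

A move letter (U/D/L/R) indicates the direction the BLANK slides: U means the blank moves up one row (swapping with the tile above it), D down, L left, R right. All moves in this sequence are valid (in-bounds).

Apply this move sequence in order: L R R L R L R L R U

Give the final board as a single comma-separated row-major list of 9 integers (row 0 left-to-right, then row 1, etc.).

Answer: 6, 1, 4, 8, 5, 0, 2, 3, 7

Derivation:
After move 1 (L):
6 1 4
8 5 7
0 2 3

After move 2 (R):
6 1 4
8 5 7
2 0 3

After move 3 (R):
6 1 4
8 5 7
2 3 0

After move 4 (L):
6 1 4
8 5 7
2 0 3

After move 5 (R):
6 1 4
8 5 7
2 3 0

After move 6 (L):
6 1 4
8 5 7
2 0 3

After move 7 (R):
6 1 4
8 5 7
2 3 0

After move 8 (L):
6 1 4
8 5 7
2 0 3

After move 9 (R):
6 1 4
8 5 7
2 3 0

After move 10 (U):
6 1 4
8 5 0
2 3 7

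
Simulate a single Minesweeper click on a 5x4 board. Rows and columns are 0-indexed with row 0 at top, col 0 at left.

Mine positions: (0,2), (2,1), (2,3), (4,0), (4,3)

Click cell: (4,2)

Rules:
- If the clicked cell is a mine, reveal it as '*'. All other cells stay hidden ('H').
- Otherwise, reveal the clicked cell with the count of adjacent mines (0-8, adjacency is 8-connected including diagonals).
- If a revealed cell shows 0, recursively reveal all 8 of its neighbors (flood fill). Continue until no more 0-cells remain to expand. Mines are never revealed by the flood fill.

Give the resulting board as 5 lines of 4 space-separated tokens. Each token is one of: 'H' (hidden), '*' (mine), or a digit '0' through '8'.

H H H H
H H H H
H H H H
H H H H
H H 1 H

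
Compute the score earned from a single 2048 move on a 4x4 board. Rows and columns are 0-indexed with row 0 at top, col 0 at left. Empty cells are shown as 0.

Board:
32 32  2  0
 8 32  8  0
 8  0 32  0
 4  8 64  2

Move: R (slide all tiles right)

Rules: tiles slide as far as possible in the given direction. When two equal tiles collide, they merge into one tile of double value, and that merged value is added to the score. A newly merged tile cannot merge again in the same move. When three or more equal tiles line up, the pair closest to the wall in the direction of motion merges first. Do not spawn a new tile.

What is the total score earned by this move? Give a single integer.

Slide right:
row 0: [32, 32, 2, 0] -> [0, 0, 64, 2]  score +64 (running 64)
row 1: [8, 32, 8, 0] -> [0, 8, 32, 8]  score +0 (running 64)
row 2: [8, 0, 32, 0] -> [0, 0, 8, 32]  score +0 (running 64)
row 3: [4, 8, 64, 2] -> [4, 8, 64, 2]  score +0 (running 64)
Board after move:
 0  0 64  2
 0  8 32  8
 0  0  8 32
 4  8 64  2

Answer: 64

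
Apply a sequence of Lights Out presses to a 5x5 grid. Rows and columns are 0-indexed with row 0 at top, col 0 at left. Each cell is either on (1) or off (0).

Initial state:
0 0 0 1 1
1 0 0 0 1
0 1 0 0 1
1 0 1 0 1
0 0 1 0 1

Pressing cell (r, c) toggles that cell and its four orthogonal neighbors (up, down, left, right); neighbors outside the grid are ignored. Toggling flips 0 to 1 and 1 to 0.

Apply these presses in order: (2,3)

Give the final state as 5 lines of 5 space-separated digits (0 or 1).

After press 1 at (2,3):
0 0 0 1 1
1 0 0 1 1
0 1 1 1 0
1 0 1 1 1
0 0 1 0 1

Answer: 0 0 0 1 1
1 0 0 1 1
0 1 1 1 0
1 0 1 1 1
0 0 1 0 1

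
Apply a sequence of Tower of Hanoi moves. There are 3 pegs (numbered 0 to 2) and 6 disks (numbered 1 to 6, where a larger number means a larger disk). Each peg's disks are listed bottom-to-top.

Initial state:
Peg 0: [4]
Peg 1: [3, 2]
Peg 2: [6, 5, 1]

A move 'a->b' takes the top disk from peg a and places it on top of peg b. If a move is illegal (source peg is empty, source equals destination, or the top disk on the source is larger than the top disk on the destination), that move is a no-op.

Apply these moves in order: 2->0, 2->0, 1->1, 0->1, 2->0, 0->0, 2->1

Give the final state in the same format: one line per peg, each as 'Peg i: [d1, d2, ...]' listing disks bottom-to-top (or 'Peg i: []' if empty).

Answer: Peg 0: [4]
Peg 1: [3, 2, 1]
Peg 2: [6, 5]

Derivation:
After move 1 (2->0):
Peg 0: [4, 1]
Peg 1: [3, 2]
Peg 2: [6, 5]

After move 2 (2->0):
Peg 0: [4, 1]
Peg 1: [3, 2]
Peg 2: [6, 5]

After move 3 (1->1):
Peg 0: [4, 1]
Peg 1: [3, 2]
Peg 2: [6, 5]

After move 4 (0->1):
Peg 0: [4]
Peg 1: [3, 2, 1]
Peg 2: [6, 5]

After move 5 (2->0):
Peg 0: [4]
Peg 1: [3, 2, 1]
Peg 2: [6, 5]

After move 6 (0->0):
Peg 0: [4]
Peg 1: [3, 2, 1]
Peg 2: [6, 5]

After move 7 (2->1):
Peg 0: [4]
Peg 1: [3, 2, 1]
Peg 2: [6, 5]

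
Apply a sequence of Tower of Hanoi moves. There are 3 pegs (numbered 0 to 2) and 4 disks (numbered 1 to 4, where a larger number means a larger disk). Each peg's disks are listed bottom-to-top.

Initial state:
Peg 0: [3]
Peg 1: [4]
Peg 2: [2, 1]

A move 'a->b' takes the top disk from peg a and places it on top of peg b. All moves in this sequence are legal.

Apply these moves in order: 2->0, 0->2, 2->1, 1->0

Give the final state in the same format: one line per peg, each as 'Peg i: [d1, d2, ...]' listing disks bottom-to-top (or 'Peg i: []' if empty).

Answer: Peg 0: [3, 1]
Peg 1: [4]
Peg 2: [2]

Derivation:
After move 1 (2->0):
Peg 0: [3, 1]
Peg 1: [4]
Peg 2: [2]

After move 2 (0->2):
Peg 0: [3]
Peg 1: [4]
Peg 2: [2, 1]

After move 3 (2->1):
Peg 0: [3]
Peg 1: [4, 1]
Peg 2: [2]

After move 4 (1->0):
Peg 0: [3, 1]
Peg 1: [4]
Peg 2: [2]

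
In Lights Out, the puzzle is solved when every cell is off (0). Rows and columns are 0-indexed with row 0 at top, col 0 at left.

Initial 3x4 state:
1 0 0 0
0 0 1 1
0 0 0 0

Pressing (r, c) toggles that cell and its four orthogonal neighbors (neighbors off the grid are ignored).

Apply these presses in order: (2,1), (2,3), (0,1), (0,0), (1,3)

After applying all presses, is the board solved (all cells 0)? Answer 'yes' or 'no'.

After press 1 at (2,1):
1 0 0 0
0 1 1 1
1 1 1 0

After press 2 at (2,3):
1 0 0 0
0 1 1 0
1 1 0 1

After press 3 at (0,1):
0 1 1 0
0 0 1 0
1 1 0 1

After press 4 at (0,0):
1 0 1 0
1 0 1 0
1 1 0 1

After press 5 at (1,3):
1 0 1 1
1 0 0 1
1 1 0 0

Lights still on: 7

Answer: no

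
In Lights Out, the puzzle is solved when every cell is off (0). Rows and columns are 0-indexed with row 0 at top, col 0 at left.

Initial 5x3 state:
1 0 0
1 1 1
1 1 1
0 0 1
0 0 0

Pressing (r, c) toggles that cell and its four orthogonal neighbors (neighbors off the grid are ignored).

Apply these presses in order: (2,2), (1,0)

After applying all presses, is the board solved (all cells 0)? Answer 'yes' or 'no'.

After press 1 at (2,2):
1 0 0
1 1 0
1 0 0
0 0 0
0 0 0

After press 2 at (1,0):
0 0 0
0 0 0
0 0 0
0 0 0
0 0 0

Lights still on: 0

Answer: yes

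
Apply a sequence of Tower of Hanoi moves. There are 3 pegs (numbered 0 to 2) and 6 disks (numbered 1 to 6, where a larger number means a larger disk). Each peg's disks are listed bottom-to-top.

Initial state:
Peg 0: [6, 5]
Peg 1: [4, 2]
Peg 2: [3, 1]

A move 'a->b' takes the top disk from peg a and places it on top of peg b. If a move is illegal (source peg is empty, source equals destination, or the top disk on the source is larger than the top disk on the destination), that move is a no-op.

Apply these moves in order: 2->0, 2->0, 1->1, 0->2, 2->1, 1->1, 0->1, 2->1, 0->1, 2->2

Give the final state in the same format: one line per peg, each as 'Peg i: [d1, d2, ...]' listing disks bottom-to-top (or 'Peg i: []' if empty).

Answer: Peg 0: [6, 5]
Peg 1: [4, 2, 1]
Peg 2: [3]

Derivation:
After move 1 (2->0):
Peg 0: [6, 5, 1]
Peg 1: [4, 2]
Peg 2: [3]

After move 2 (2->0):
Peg 0: [6, 5, 1]
Peg 1: [4, 2]
Peg 2: [3]

After move 3 (1->1):
Peg 0: [6, 5, 1]
Peg 1: [4, 2]
Peg 2: [3]

After move 4 (0->2):
Peg 0: [6, 5]
Peg 1: [4, 2]
Peg 2: [3, 1]

After move 5 (2->1):
Peg 0: [6, 5]
Peg 1: [4, 2, 1]
Peg 2: [3]

After move 6 (1->1):
Peg 0: [6, 5]
Peg 1: [4, 2, 1]
Peg 2: [3]

After move 7 (0->1):
Peg 0: [6, 5]
Peg 1: [4, 2, 1]
Peg 2: [3]

After move 8 (2->1):
Peg 0: [6, 5]
Peg 1: [4, 2, 1]
Peg 2: [3]

After move 9 (0->1):
Peg 0: [6, 5]
Peg 1: [4, 2, 1]
Peg 2: [3]

After move 10 (2->2):
Peg 0: [6, 5]
Peg 1: [4, 2, 1]
Peg 2: [3]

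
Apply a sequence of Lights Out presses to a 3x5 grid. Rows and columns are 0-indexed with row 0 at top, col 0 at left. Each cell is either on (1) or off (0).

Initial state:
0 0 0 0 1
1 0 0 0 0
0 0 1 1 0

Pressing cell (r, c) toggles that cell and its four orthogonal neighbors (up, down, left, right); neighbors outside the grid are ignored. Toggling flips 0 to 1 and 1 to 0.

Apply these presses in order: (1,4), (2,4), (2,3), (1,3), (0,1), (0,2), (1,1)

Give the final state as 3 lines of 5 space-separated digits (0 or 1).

Answer: 1 1 0 0 0
0 0 1 1 1
0 1 0 0 1

Derivation:
After press 1 at (1,4):
0 0 0 0 0
1 0 0 1 1
0 0 1 1 1

After press 2 at (2,4):
0 0 0 0 0
1 0 0 1 0
0 0 1 0 0

After press 3 at (2,3):
0 0 0 0 0
1 0 0 0 0
0 0 0 1 1

After press 4 at (1,3):
0 0 0 1 0
1 0 1 1 1
0 0 0 0 1

After press 5 at (0,1):
1 1 1 1 0
1 1 1 1 1
0 0 0 0 1

After press 6 at (0,2):
1 0 0 0 0
1 1 0 1 1
0 0 0 0 1

After press 7 at (1,1):
1 1 0 0 0
0 0 1 1 1
0 1 0 0 1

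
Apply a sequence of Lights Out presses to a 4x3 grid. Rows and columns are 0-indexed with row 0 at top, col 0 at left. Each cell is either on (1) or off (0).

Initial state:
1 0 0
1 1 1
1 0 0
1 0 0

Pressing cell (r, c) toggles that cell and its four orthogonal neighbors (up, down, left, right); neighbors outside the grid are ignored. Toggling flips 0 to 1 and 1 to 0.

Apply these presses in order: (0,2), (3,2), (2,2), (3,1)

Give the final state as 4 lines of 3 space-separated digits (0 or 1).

After press 1 at (0,2):
1 1 1
1 1 0
1 0 0
1 0 0

After press 2 at (3,2):
1 1 1
1 1 0
1 0 1
1 1 1

After press 3 at (2,2):
1 1 1
1 1 1
1 1 0
1 1 0

After press 4 at (3,1):
1 1 1
1 1 1
1 0 0
0 0 1

Answer: 1 1 1
1 1 1
1 0 0
0 0 1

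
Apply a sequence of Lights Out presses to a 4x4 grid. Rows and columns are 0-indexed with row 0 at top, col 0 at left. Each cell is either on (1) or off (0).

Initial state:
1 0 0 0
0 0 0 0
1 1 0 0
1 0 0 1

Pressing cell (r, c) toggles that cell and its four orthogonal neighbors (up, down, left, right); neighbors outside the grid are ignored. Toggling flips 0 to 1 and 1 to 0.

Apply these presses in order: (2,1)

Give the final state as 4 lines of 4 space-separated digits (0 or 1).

After press 1 at (2,1):
1 0 0 0
0 1 0 0
0 0 1 0
1 1 0 1

Answer: 1 0 0 0
0 1 0 0
0 0 1 0
1 1 0 1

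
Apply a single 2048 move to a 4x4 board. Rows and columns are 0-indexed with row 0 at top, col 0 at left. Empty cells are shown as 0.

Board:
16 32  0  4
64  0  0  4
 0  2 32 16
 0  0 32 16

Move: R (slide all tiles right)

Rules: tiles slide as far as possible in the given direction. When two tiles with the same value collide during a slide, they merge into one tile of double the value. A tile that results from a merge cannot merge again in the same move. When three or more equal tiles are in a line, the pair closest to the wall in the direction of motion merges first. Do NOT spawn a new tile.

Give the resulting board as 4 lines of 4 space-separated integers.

Answer:  0 16 32  4
 0  0 64  4
 0  2 32 16
 0  0 32 16

Derivation:
Slide right:
row 0: [16, 32, 0, 4] -> [0, 16, 32, 4]
row 1: [64, 0, 0, 4] -> [0, 0, 64, 4]
row 2: [0, 2, 32, 16] -> [0, 2, 32, 16]
row 3: [0, 0, 32, 16] -> [0, 0, 32, 16]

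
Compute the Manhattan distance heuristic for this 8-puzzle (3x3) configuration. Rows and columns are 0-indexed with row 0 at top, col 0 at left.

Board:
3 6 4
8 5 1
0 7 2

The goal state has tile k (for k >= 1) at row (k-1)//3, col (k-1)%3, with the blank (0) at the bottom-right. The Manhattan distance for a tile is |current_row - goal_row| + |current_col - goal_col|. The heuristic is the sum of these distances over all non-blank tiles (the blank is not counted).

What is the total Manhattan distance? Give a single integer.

Answer: 16

Derivation:
Tile 3: (0,0)->(0,2) = 2
Tile 6: (0,1)->(1,2) = 2
Tile 4: (0,2)->(1,0) = 3
Tile 8: (1,0)->(2,1) = 2
Tile 5: (1,1)->(1,1) = 0
Tile 1: (1,2)->(0,0) = 3
Tile 7: (2,1)->(2,0) = 1
Tile 2: (2,2)->(0,1) = 3
Sum: 2 + 2 + 3 + 2 + 0 + 3 + 1 + 3 = 16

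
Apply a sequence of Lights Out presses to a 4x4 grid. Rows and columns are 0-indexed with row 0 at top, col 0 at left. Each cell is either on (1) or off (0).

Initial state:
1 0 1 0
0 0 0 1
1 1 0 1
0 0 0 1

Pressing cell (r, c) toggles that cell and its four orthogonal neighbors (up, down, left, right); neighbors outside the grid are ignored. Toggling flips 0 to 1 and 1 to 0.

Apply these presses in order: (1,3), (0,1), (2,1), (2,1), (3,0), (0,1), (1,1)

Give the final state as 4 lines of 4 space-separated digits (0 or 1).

Answer: 1 1 1 1
1 1 0 0
0 0 0 0
1 1 0 1

Derivation:
After press 1 at (1,3):
1 0 1 1
0 0 1 0
1 1 0 0
0 0 0 1

After press 2 at (0,1):
0 1 0 1
0 1 1 0
1 1 0 0
0 0 0 1

After press 3 at (2,1):
0 1 0 1
0 0 1 0
0 0 1 0
0 1 0 1

After press 4 at (2,1):
0 1 0 1
0 1 1 0
1 1 0 0
0 0 0 1

After press 5 at (3,0):
0 1 0 1
0 1 1 0
0 1 0 0
1 1 0 1

After press 6 at (0,1):
1 0 1 1
0 0 1 0
0 1 0 0
1 1 0 1

After press 7 at (1,1):
1 1 1 1
1 1 0 0
0 0 0 0
1 1 0 1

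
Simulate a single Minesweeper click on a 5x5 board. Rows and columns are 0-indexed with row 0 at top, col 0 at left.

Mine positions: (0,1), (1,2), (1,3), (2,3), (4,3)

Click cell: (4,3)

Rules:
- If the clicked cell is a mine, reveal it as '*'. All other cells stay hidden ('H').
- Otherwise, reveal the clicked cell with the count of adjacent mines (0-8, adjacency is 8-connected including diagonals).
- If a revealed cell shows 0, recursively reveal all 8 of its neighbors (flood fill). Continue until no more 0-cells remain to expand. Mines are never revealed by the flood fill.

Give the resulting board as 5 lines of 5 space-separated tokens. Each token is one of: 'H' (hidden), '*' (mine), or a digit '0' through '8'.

H H H H H
H H H H H
H H H H H
H H H H H
H H H * H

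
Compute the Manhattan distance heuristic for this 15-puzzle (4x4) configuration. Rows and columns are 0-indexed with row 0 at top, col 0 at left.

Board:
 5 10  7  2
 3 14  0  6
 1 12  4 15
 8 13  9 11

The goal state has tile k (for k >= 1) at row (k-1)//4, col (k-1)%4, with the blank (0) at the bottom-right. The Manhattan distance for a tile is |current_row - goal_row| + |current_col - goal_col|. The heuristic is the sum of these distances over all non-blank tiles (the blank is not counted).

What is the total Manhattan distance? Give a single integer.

Answer: 33

Derivation:
Tile 5: (0,0)->(1,0) = 1
Tile 10: (0,1)->(2,1) = 2
Tile 7: (0,2)->(1,2) = 1
Tile 2: (0,3)->(0,1) = 2
Tile 3: (1,0)->(0,2) = 3
Tile 14: (1,1)->(3,1) = 2
Tile 6: (1,3)->(1,1) = 2
Tile 1: (2,0)->(0,0) = 2
Tile 12: (2,1)->(2,3) = 2
Tile 4: (2,2)->(0,3) = 3
Tile 15: (2,3)->(3,2) = 2
Tile 8: (3,0)->(1,3) = 5
Tile 13: (3,1)->(3,0) = 1
Tile 9: (3,2)->(2,0) = 3
Tile 11: (3,3)->(2,2) = 2
Sum: 1 + 2 + 1 + 2 + 3 + 2 + 2 + 2 + 2 + 3 + 2 + 5 + 1 + 3 + 2 = 33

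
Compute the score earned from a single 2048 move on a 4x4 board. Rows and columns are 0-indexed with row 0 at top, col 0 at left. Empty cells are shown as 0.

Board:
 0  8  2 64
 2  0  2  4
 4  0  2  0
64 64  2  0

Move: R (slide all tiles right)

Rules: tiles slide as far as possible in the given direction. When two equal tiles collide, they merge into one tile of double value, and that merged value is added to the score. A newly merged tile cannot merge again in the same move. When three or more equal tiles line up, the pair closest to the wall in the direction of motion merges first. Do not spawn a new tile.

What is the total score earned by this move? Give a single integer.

Slide right:
row 0: [0, 8, 2, 64] -> [0, 8, 2, 64]  score +0 (running 0)
row 1: [2, 0, 2, 4] -> [0, 0, 4, 4]  score +4 (running 4)
row 2: [4, 0, 2, 0] -> [0, 0, 4, 2]  score +0 (running 4)
row 3: [64, 64, 2, 0] -> [0, 0, 128, 2]  score +128 (running 132)
Board after move:
  0   8   2  64
  0   0   4   4
  0   0   4   2
  0   0 128   2

Answer: 132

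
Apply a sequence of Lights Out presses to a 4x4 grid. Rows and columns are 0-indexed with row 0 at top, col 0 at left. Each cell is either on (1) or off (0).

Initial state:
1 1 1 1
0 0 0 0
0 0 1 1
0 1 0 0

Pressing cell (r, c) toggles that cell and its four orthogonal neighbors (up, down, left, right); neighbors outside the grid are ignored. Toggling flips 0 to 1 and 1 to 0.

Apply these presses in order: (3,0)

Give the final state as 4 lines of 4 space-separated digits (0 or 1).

Answer: 1 1 1 1
0 0 0 0
1 0 1 1
1 0 0 0

Derivation:
After press 1 at (3,0):
1 1 1 1
0 0 0 0
1 0 1 1
1 0 0 0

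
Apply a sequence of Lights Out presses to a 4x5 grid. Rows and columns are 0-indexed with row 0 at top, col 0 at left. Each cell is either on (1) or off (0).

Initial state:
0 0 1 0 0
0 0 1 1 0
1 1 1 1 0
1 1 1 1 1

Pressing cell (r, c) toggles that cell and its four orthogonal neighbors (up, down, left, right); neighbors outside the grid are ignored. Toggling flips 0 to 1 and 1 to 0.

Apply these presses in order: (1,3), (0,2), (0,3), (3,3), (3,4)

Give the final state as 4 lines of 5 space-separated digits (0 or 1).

After press 1 at (1,3):
0 0 1 1 0
0 0 0 0 1
1 1 1 0 0
1 1 1 1 1

After press 2 at (0,2):
0 1 0 0 0
0 0 1 0 1
1 1 1 0 0
1 1 1 1 1

After press 3 at (0,3):
0 1 1 1 1
0 0 1 1 1
1 1 1 0 0
1 1 1 1 1

After press 4 at (3,3):
0 1 1 1 1
0 0 1 1 1
1 1 1 1 0
1 1 0 0 0

After press 5 at (3,4):
0 1 1 1 1
0 0 1 1 1
1 1 1 1 1
1 1 0 1 1

Answer: 0 1 1 1 1
0 0 1 1 1
1 1 1 1 1
1 1 0 1 1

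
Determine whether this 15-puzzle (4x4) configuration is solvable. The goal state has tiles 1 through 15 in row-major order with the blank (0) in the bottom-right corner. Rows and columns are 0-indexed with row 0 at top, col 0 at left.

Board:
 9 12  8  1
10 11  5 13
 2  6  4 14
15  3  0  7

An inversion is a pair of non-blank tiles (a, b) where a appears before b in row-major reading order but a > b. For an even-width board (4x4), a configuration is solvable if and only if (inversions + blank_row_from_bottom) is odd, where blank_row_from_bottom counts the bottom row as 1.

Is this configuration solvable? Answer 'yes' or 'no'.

Answer: yes

Derivation:
Inversions: 52
Blank is in row 3 (0-indexed from top), which is row 1 counting from the bottom (bottom = 1).
52 + 1 = 53, which is odd, so the puzzle is solvable.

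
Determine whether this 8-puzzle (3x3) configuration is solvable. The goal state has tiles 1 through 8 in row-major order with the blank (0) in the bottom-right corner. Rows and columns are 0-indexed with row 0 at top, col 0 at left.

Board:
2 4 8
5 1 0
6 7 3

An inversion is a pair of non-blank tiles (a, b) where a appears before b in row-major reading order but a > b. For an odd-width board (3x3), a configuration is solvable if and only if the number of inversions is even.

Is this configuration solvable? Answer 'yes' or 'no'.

Inversions (pairs i<j in row-major order where tile[i] > tile[j] > 0): 12
12 is even, so the puzzle is solvable.

Answer: yes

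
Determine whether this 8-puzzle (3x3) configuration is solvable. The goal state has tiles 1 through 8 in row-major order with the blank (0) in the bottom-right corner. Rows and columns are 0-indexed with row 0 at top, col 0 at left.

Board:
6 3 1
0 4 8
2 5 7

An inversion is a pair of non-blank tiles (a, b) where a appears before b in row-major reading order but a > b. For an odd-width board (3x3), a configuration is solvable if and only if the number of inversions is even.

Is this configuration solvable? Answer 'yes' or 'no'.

Answer: no

Derivation:
Inversions (pairs i<j in row-major order where tile[i] > tile[j] > 0): 11
11 is odd, so the puzzle is not solvable.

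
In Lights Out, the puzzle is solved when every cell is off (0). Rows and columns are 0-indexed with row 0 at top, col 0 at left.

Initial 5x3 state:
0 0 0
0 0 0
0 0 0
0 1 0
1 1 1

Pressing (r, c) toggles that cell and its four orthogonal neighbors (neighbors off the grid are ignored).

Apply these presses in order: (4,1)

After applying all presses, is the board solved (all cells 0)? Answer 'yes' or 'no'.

After press 1 at (4,1):
0 0 0
0 0 0
0 0 0
0 0 0
0 0 0

Lights still on: 0

Answer: yes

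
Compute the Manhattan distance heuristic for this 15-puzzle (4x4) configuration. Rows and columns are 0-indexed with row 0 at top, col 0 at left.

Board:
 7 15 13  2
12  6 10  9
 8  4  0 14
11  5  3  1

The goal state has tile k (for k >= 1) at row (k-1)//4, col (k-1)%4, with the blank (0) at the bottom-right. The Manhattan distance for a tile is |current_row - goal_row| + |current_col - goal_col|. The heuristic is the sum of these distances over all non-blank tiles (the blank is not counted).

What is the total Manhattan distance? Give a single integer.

Answer: 50

Derivation:
Tile 7: (0,0)->(1,2) = 3
Tile 15: (0,1)->(3,2) = 4
Tile 13: (0,2)->(3,0) = 5
Tile 2: (0,3)->(0,1) = 2
Tile 12: (1,0)->(2,3) = 4
Tile 6: (1,1)->(1,1) = 0
Tile 10: (1,2)->(2,1) = 2
Tile 9: (1,3)->(2,0) = 4
Tile 8: (2,0)->(1,3) = 4
Tile 4: (2,1)->(0,3) = 4
Tile 14: (2,3)->(3,1) = 3
Tile 11: (3,0)->(2,2) = 3
Tile 5: (3,1)->(1,0) = 3
Tile 3: (3,2)->(0,2) = 3
Tile 1: (3,3)->(0,0) = 6
Sum: 3 + 4 + 5 + 2 + 4 + 0 + 2 + 4 + 4 + 4 + 3 + 3 + 3 + 3 + 6 = 50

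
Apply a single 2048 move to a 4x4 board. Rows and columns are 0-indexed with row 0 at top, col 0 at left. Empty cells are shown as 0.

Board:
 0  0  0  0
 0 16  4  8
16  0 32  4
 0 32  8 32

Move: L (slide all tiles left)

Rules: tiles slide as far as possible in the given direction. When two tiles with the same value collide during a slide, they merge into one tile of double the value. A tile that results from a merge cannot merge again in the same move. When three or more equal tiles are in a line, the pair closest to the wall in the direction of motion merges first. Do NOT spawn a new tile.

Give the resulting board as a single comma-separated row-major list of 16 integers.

Answer: 0, 0, 0, 0, 16, 4, 8, 0, 16, 32, 4, 0, 32, 8, 32, 0

Derivation:
Slide left:
row 0: [0, 0, 0, 0] -> [0, 0, 0, 0]
row 1: [0, 16, 4, 8] -> [16, 4, 8, 0]
row 2: [16, 0, 32, 4] -> [16, 32, 4, 0]
row 3: [0, 32, 8, 32] -> [32, 8, 32, 0]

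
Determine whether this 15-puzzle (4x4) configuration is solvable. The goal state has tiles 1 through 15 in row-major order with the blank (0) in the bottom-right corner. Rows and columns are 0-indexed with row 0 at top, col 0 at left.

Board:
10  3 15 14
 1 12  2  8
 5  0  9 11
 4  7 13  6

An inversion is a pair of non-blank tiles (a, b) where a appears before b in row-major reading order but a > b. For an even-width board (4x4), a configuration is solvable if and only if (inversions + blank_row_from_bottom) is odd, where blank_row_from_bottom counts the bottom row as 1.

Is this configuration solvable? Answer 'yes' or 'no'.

Inversions: 55
Blank is in row 2 (0-indexed from top), which is row 2 counting from the bottom (bottom = 1).
55 + 2 = 57, which is odd, so the puzzle is solvable.

Answer: yes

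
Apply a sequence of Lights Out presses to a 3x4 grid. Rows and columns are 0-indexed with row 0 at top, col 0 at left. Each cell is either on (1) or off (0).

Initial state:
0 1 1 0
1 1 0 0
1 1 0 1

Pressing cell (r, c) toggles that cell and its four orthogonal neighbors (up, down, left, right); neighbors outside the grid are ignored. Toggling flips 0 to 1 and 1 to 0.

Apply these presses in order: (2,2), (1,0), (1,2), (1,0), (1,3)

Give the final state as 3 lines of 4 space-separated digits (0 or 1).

Answer: 0 1 0 1
1 0 1 0
1 0 0 1

Derivation:
After press 1 at (2,2):
0 1 1 0
1 1 1 0
1 0 1 0

After press 2 at (1,0):
1 1 1 0
0 0 1 0
0 0 1 0

After press 3 at (1,2):
1 1 0 0
0 1 0 1
0 0 0 0

After press 4 at (1,0):
0 1 0 0
1 0 0 1
1 0 0 0

After press 5 at (1,3):
0 1 0 1
1 0 1 0
1 0 0 1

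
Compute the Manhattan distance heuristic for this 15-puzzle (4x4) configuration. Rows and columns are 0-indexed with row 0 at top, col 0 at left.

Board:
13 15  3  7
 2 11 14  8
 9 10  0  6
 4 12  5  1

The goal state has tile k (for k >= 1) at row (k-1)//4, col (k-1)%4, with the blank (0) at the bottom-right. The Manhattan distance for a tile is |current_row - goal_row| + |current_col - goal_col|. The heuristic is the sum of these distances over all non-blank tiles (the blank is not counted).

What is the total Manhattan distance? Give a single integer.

Answer: 38

Derivation:
Tile 13: at (0,0), goal (3,0), distance |0-3|+|0-0| = 3
Tile 15: at (0,1), goal (3,2), distance |0-3|+|1-2| = 4
Tile 3: at (0,2), goal (0,2), distance |0-0|+|2-2| = 0
Tile 7: at (0,3), goal (1,2), distance |0-1|+|3-2| = 2
Tile 2: at (1,0), goal (0,1), distance |1-0|+|0-1| = 2
Tile 11: at (1,1), goal (2,2), distance |1-2|+|1-2| = 2
Tile 14: at (1,2), goal (3,1), distance |1-3|+|2-1| = 3
Tile 8: at (1,3), goal (1,3), distance |1-1|+|3-3| = 0
Tile 9: at (2,0), goal (2,0), distance |2-2|+|0-0| = 0
Tile 10: at (2,1), goal (2,1), distance |2-2|+|1-1| = 0
Tile 6: at (2,3), goal (1,1), distance |2-1|+|3-1| = 3
Tile 4: at (3,0), goal (0,3), distance |3-0|+|0-3| = 6
Tile 12: at (3,1), goal (2,3), distance |3-2|+|1-3| = 3
Tile 5: at (3,2), goal (1,0), distance |3-1|+|2-0| = 4
Tile 1: at (3,3), goal (0,0), distance |3-0|+|3-0| = 6
Sum: 3 + 4 + 0 + 2 + 2 + 2 + 3 + 0 + 0 + 0 + 3 + 6 + 3 + 4 + 6 = 38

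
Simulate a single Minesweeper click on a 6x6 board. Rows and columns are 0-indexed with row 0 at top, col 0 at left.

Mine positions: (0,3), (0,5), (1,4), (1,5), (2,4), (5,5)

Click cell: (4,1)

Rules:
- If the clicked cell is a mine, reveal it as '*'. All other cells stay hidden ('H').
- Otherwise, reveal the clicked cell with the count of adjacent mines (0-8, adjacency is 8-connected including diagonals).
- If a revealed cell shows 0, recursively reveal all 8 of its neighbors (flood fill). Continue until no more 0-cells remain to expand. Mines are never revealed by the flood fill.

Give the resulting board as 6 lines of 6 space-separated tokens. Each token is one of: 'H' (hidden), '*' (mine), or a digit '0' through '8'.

0 0 1 H H H
0 0 1 3 H H
0 0 0 2 H H
0 0 0 1 1 H
0 0 0 0 1 H
0 0 0 0 1 H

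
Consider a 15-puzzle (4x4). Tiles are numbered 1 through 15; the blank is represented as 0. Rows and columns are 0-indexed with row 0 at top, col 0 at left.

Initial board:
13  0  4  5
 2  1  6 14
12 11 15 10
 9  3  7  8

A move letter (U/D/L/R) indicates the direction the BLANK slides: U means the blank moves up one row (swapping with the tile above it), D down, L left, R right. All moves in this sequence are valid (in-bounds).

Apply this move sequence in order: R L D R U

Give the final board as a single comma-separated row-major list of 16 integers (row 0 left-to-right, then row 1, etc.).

After move 1 (R):
13  4  0  5
 2  1  6 14
12 11 15 10
 9  3  7  8

After move 2 (L):
13  0  4  5
 2  1  6 14
12 11 15 10
 9  3  7  8

After move 3 (D):
13  1  4  5
 2  0  6 14
12 11 15 10
 9  3  7  8

After move 4 (R):
13  1  4  5
 2  6  0 14
12 11 15 10
 9  3  7  8

After move 5 (U):
13  1  0  5
 2  6  4 14
12 11 15 10
 9  3  7  8

Answer: 13, 1, 0, 5, 2, 6, 4, 14, 12, 11, 15, 10, 9, 3, 7, 8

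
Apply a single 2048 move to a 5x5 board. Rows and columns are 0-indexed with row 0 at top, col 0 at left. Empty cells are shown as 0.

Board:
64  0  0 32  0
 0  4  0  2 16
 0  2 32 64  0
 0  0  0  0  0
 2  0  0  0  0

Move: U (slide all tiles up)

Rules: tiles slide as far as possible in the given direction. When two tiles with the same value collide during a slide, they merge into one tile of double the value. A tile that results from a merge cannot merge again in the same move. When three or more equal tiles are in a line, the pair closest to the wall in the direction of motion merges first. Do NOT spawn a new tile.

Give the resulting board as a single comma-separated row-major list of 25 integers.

Slide up:
col 0: [64, 0, 0, 0, 2] -> [64, 2, 0, 0, 0]
col 1: [0, 4, 2, 0, 0] -> [4, 2, 0, 0, 0]
col 2: [0, 0, 32, 0, 0] -> [32, 0, 0, 0, 0]
col 3: [32, 2, 64, 0, 0] -> [32, 2, 64, 0, 0]
col 4: [0, 16, 0, 0, 0] -> [16, 0, 0, 0, 0]

Answer: 64, 4, 32, 32, 16, 2, 2, 0, 2, 0, 0, 0, 0, 64, 0, 0, 0, 0, 0, 0, 0, 0, 0, 0, 0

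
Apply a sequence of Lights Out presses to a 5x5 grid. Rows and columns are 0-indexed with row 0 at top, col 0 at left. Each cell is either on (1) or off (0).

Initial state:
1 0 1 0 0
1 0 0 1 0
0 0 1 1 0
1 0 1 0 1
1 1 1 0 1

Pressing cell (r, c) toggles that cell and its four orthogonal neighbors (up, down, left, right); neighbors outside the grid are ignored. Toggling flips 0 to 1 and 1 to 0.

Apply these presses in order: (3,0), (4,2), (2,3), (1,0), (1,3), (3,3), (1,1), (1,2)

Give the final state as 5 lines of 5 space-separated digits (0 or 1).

Answer: 0 1 0 1 0
1 1 1 0 1
0 1 1 0 1
0 1 1 0 0
0 0 0 0 1

Derivation:
After press 1 at (3,0):
1 0 1 0 0
1 0 0 1 0
1 0 1 1 0
0 1 1 0 1
0 1 1 0 1

After press 2 at (4,2):
1 0 1 0 0
1 0 0 1 0
1 0 1 1 0
0 1 0 0 1
0 0 0 1 1

After press 3 at (2,3):
1 0 1 0 0
1 0 0 0 0
1 0 0 0 1
0 1 0 1 1
0 0 0 1 1

After press 4 at (1,0):
0 0 1 0 0
0 1 0 0 0
0 0 0 0 1
0 1 0 1 1
0 0 0 1 1

After press 5 at (1,3):
0 0 1 1 0
0 1 1 1 1
0 0 0 1 1
0 1 0 1 1
0 0 0 1 1

After press 6 at (3,3):
0 0 1 1 0
0 1 1 1 1
0 0 0 0 1
0 1 1 0 0
0 0 0 0 1

After press 7 at (1,1):
0 1 1 1 0
1 0 0 1 1
0 1 0 0 1
0 1 1 0 0
0 0 0 0 1

After press 8 at (1,2):
0 1 0 1 0
1 1 1 0 1
0 1 1 0 1
0 1 1 0 0
0 0 0 0 1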